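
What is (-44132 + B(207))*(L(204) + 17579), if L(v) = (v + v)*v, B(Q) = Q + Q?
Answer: -4407255298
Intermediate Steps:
B(Q) = 2*Q
L(v) = 2*v² (L(v) = (2*v)*v = 2*v²)
(-44132 + B(207))*(L(204) + 17579) = (-44132 + 2*207)*(2*204² + 17579) = (-44132 + 414)*(2*41616 + 17579) = -43718*(83232 + 17579) = -43718*100811 = -4407255298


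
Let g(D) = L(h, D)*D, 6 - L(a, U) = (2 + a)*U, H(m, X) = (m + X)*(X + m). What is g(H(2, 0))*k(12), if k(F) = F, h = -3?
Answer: 480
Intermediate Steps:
H(m, X) = (X + m)² (H(m, X) = (X + m)*(X + m) = (X + m)²)
L(a, U) = 6 - U*(2 + a) (L(a, U) = 6 - (2 + a)*U = 6 - U*(2 + a))
g(D) = D*(6 + D) (g(D) = (6 - 2*D - 1*D*(-3))*D = (6 - 2*D + 3*D)*D = (6 + D)*D = D*(6 + D))
g(H(2, 0))*k(12) = ((0 + 2)²*(6 + (0 + 2)²))*12 = (2²*(6 + 2²))*12 = (4*(6 + 4))*12 = (4*10)*12 = 40*12 = 480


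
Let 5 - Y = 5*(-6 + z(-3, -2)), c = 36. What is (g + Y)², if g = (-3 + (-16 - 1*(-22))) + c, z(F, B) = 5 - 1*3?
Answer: 4096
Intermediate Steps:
z(F, B) = 2 (z(F, B) = 5 - 3 = 2)
Y = 25 (Y = 5 - 5*(-6 + 2) = 5 - 5*(-4) = 5 - 1*(-20) = 5 + 20 = 25)
g = 39 (g = (-3 + (-16 - 1*(-22))) + 36 = (-3 + (-16 + 22)) + 36 = (-3 + 6) + 36 = 3 + 36 = 39)
(g + Y)² = (39 + 25)² = 64² = 4096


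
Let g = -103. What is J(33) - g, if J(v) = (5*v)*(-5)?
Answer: -722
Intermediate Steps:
J(v) = -25*v
J(33) - g = -25*33 - 1*(-103) = -825 + 103 = -722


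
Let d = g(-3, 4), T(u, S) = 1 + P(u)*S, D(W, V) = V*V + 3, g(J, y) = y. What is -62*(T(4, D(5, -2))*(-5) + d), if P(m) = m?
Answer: 8742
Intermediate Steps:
D(W, V) = 3 + V² (D(W, V) = V² + 3 = 3 + V²)
T(u, S) = 1 + S*u (T(u, S) = 1 + u*S = 1 + S*u)
d = 4
-62*(T(4, D(5, -2))*(-5) + d) = -62*((1 + (3 + (-2)²)*4)*(-5) + 4) = -62*((1 + (3 + 4)*4)*(-5) + 4) = -62*((1 + 7*4)*(-5) + 4) = -62*((1 + 28)*(-5) + 4) = -62*(29*(-5) + 4) = -62*(-145 + 4) = -62*(-141) = 8742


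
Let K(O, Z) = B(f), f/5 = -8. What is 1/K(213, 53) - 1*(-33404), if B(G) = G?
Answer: 1336159/40 ≈ 33404.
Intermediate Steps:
f = -40 (f = 5*(-8) = -40)
K(O, Z) = -40
1/K(213, 53) - 1*(-33404) = 1/(-40) - 1*(-33404) = -1/40 + 33404 = 1336159/40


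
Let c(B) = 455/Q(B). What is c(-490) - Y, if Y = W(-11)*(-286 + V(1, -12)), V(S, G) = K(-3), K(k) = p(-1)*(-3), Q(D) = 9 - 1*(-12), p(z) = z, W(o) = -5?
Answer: -4180/3 ≈ -1393.3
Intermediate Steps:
Q(D) = 21 (Q(D) = 9 + 12 = 21)
K(k) = 3 (K(k) = -1*(-3) = 3)
V(S, G) = 3
c(B) = 65/3 (c(B) = 455/21 = 455*(1/21) = 65/3)
Y = 1415 (Y = -5*(-286 + 3) = -5*(-283) = 1415)
c(-490) - Y = 65/3 - 1*1415 = 65/3 - 1415 = -4180/3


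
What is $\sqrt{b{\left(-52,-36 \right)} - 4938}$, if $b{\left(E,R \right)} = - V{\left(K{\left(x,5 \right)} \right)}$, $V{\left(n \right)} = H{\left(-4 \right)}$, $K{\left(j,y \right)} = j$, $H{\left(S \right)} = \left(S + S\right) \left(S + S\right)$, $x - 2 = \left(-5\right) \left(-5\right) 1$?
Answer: $i \sqrt{5002} \approx 70.725 i$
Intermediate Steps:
$x = 27$ ($x = 2 + \left(-5\right) \left(-5\right) 1 = 2 + 25 \cdot 1 = 2 + 25 = 27$)
$H{\left(S \right)} = 4 S^{2}$ ($H{\left(S \right)} = 2 S 2 S = 4 S^{2}$)
$V{\left(n \right)} = 64$ ($V{\left(n \right)} = 4 \left(-4\right)^{2} = 4 \cdot 16 = 64$)
$b{\left(E,R \right)} = -64$ ($b{\left(E,R \right)} = \left(-1\right) 64 = -64$)
$\sqrt{b{\left(-52,-36 \right)} - 4938} = \sqrt{-64 - 4938} = \sqrt{-5002} = i \sqrt{5002}$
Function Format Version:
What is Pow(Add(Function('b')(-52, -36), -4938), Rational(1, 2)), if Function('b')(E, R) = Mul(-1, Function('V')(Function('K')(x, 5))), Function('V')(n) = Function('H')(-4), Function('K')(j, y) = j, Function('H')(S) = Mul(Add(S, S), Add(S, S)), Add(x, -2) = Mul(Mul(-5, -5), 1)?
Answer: Mul(I, Pow(5002, Rational(1, 2))) ≈ Mul(70.725, I)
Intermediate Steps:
x = 27 (x = Add(2, Mul(Mul(-5, -5), 1)) = Add(2, Mul(25, 1)) = Add(2, 25) = 27)
Function('H')(S) = Mul(4, Pow(S, 2)) (Function('H')(S) = Mul(Mul(2, S), Mul(2, S)) = Mul(4, Pow(S, 2)))
Function('V')(n) = 64 (Function('V')(n) = Mul(4, Pow(-4, 2)) = Mul(4, 16) = 64)
Function('b')(E, R) = -64 (Function('b')(E, R) = Mul(-1, 64) = -64)
Pow(Add(Function('b')(-52, -36), -4938), Rational(1, 2)) = Pow(Add(-64, -4938), Rational(1, 2)) = Pow(-5002, Rational(1, 2)) = Mul(I, Pow(5002, Rational(1, 2)))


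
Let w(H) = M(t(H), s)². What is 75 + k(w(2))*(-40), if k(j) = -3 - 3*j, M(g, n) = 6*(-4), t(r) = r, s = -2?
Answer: 69315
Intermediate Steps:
M(g, n) = -24
w(H) = 576 (w(H) = (-24)² = 576)
75 + k(w(2))*(-40) = 75 + (-3 - 3*576)*(-40) = 75 + (-3 - 1728)*(-40) = 75 - 1731*(-40) = 75 + 69240 = 69315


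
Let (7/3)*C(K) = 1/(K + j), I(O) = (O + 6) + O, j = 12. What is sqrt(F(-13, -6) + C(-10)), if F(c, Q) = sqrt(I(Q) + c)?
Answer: sqrt(42 + 196*I*sqrt(19))/14 ≈ 1.513 + 1.4405*I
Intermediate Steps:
I(O) = 6 + 2*O (I(O) = (6 + O) + O = 6 + 2*O)
C(K) = 3/(7*(12 + K)) (C(K) = 3/(7*(K + 12)) = 3/(7*(12 + K)))
F(c, Q) = sqrt(6 + c + 2*Q) (F(c, Q) = sqrt((6 + 2*Q) + c) = sqrt(6 + c + 2*Q))
sqrt(F(-13, -6) + C(-10)) = sqrt(sqrt(6 - 13 + 2*(-6)) + 3/(7*(12 - 10))) = sqrt(sqrt(6 - 13 - 12) + (3/7)/2) = sqrt(sqrt(-19) + (3/7)*(1/2)) = sqrt(I*sqrt(19) + 3/14) = sqrt(3/14 + I*sqrt(19))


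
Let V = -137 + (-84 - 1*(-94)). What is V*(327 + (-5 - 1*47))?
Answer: -34925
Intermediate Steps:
V = -127 (V = -137 + (-84 + 94) = -137 + 10 = -127)
V*(327 + (-5 - 1*47)) = -127*(327 + (-5 - 1*47)) = -127*(327 + (-5 - 47)) = -127*(327 - 52) = -127*275 = -34925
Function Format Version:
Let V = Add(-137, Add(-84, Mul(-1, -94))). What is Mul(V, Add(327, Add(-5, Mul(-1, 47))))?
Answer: -34925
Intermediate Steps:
V = -127 (V = Add(-137, Add(-84, 94)) = Add(-137, 10) = -127)
Mul(V, Add(327, Add(-5, Mul(-1, 47)))) = Mul(-127, Add(327, Add(-5, Mul(-1, 47)))) = Mul(-127, Add(327, Add(-5, -47))) = Mul(-127, Add(327, -52)) = Mul(-127, 275) = -34925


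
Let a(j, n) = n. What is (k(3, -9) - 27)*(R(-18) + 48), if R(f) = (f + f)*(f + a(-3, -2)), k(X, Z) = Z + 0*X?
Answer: -27648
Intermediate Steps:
k(X, Z) = Z (k(X, Z) = Z + 0 = Z)
R(f) = 2*f*(-2 + f) (R(f) = (f + f)*(f - 2) = (2*f)*(-2 + f) = 2*f*(-2 + f))
(k(3, -9) - 27)*(R(-18) + 48) = (-9 - 27)*(2*(-18)*(-2 - 18) + 48) = -36*(2*(-18)*(-20) + 48) = -36*(720 + 48) = -36*768 = -27648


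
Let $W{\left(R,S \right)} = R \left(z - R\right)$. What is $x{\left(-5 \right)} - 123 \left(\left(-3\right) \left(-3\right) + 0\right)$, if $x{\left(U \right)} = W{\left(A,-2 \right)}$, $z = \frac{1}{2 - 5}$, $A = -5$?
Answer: $- \frac{3391}{3} \approx -1130.3$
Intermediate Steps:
$z = - \frac{1}{3}$ ($z = \frac{1}{-3} = - \frac{1}{3} \approx -0.33333$)
$W{\left(R,S \right)} = R \left(- \frac{1}{3} - R\right)$
$x{\left(U \right)} = - \frac{70}{3}$ ($x{\left(U \right)} = \left(-1\right) \left(-5\right) \left(\frac{1}{3} - 5\right) = \left(-1\right) \left(-5\right) \left(- \frac{14}{3}\right) = - \frac{70}{3}$)
$x{\left(-5 \right)} - 123 \left(\left(-3\right) \left(-3\right) + 0\right) = - \frac{70}{3} - 123 \left(\left(-3\right) \left(-3\right) + 0\right) = - \frac{70}{3} - 123 \left(9 + 0\right) = - \frac{70}{3} - 1107 = - \frac{3391}{3}$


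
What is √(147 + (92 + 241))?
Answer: 4*√30 ≈ 21.909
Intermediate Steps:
√(147 + (92 + 241)) = √(147 + 333) = √480 = 4*√30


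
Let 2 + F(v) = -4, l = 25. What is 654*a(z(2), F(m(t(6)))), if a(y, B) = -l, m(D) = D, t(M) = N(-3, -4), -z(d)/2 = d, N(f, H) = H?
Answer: -16350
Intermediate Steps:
z(d) = -2*d
t(M) = -4
F(v) = -6 (F(v) = -2 - 4 = -6)
a(y, B) = -25 (a(y, B) = -1*25 = -25)
654*a(z(2), F(m(t(6)))) = 654*(-25) = -16350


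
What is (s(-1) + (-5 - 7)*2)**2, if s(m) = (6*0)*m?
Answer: 576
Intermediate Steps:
s(m) = 0 (s(m) = 0*m = 0)
(s(-1) + (-5 - 7)*2)**2 = (0 + (-5 - 7)*2)**2 = (0 - 12*2)**2 = (0 - 24)**2 = (-24)**2 = 576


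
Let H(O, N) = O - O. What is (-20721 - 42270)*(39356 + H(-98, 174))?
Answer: -2479073796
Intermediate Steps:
H(O, N) = 0
(-20721 - 42270)*(39356 + H(-98, 174)) = (-20721 - 42270)*(39356 + 0) = -62991*39356 = -2479073796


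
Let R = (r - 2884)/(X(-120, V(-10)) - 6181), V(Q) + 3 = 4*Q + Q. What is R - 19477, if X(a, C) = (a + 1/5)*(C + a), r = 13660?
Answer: -708176257/36361 ≈ -19476.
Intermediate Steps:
V(Q) = -3 + 5*Q (V(Q) = -3 + (4*Q + Q) = -3 + 5*Q)
X(a, C) = (⅕ + a)*(C + a) (X(a, C) = (a + ⅕)*(C + a) = (⅕ + a)*(C + a))
R = 26940/36361 (R = (13660 - 2884)/(((-120)² + (-3 + 5*(-10))/5 + (⅕)*(-120) + (-3 + 5*(-10))*(-120)) - 6181) = 10776/((14400 + (-3 - 50)/5 - 24 + (-3 - 50)*(-120)) - 6181) = 10776/((14400 + (⅕)*(-53) - 24 - 53*(-120)) - 6181) = 10776/((14400 - 53/5 - 24 + 6360) - 6181) = 10776/(103627/5 - 6181) = 10776/(72722/5) = 10776*(5/72722) = 26940/36361 ≈ 0.74090)
R - 19477 = 26940/36361 - 19477 = -708176257/36361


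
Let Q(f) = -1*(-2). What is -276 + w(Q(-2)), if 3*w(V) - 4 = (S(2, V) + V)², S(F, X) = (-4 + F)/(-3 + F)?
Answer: -808/3 ≈ -269.33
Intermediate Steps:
Q(f) = 2
S(F, X) = (-4 + F)/(-3 + F)
w(V) = 4/3 + (2 + V)²/3 (w(V) = 4/3 + ((-4 + 2)/(-3 + 2) + V)²/3 = 4/3 + (-2/(-1) + V)²/3 = 4/3 + (-1*(-2) + V)²/3 = 4/3 + (2 + V)²/3)
-276 + w(Q(-2)) = -276 + (4/3 + (2 + 2)²/3) = -276 + (4/3 + (⅓)*4²) = -276 + (4/3 + (⅓)*16) = -276 + (4/3 + 16/3) = -276 + 20/3 = -808/3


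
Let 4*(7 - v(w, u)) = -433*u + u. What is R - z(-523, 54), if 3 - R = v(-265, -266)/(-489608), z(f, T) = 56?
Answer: -3711135/69944 ≈ -53.059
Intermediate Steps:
v(w, u) = 7 + 108*u (v(w, u) = 7 - (-433*u + u)/4 = 7 - (-108)*u = 7 + 108*u)
R = 205729/69944 (R = 3 - (7 + 108*(-266))/(-489608) = 3 - (7 - 28728)*(-1)/489608 = 3 - (-28721)*(-1)/489608 = 3 - 1*4103/69944 = 3 - 4103/69944 = 205729/69944 ≈ 2.9413)
R - z(-523, 54) = 205729/69944 - 1*56 = 205729/69944 - 56 = -3711135/69944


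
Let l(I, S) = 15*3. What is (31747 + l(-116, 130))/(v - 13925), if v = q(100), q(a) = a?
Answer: -31792/13825 ≈ -2.2996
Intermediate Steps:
l(I, S) = 45
v = 100
(31747 + l(-116, 130))/(v - 13925) = (31747 + 45)/(100 - 13925) = 31792/(-13825) = 31792*(-1/13825) = -31792/13825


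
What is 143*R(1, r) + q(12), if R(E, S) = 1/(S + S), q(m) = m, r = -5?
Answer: -23/10 ≈ -2.3000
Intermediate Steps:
R(E, S) = 1/(2*S)
143*R(1, r) + q(12) = 143*((1/2)/(-5)) + 12 = 143*((1/2)*(-1/5)) + 12 = 143*(-1/10) + 12 = -143/10 + 12 = -23/10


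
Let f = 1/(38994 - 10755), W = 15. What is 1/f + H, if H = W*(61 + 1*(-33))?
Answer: 28659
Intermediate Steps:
f = 1/28239 ≈ 3.5412e-5
H = 420 (H = 15*(61 + 1*(-33)) = 15*(61 - 33) = 15*28 = 420)
1/f + H = 1/(1/28239) + 420 = 28239 + 420 = 28659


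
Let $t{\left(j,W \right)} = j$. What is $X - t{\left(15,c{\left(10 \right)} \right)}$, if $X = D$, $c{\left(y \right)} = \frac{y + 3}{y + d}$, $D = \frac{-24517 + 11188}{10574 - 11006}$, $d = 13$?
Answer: $\frac{761}{48} \approx 15.854$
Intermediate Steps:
$D = \frac{1481}{48}$ ($D = - \frac{13329}{-432} = \left(-13329\right) \left(- \frac{1}{432}\right) = \frac{1481}{48} \approx 30.854$)
$c{\left(y \right)} = \frac{3 + y}{13 + y}$ ($c{\left(y \right)} = \frac{y + 3}{y + 13} = \frac{3 + y}{13 + y}$)
$X = \frac{1481}{48} \approx 30.854$
$X - t{\left(15,c{\left(10 \right)} \right)} = \frac{1481}{48} - 15 = \frac{761}{48}$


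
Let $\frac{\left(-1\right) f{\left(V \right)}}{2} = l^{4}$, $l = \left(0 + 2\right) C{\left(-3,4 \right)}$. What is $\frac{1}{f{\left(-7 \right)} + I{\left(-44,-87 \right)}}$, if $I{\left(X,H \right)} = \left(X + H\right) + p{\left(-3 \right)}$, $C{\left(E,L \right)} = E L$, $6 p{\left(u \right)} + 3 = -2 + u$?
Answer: $- \frac{3}{1991053} \approx -1.5067 \cdot 10^{-6}$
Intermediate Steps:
$p{\left(u \right)} = - \frac{5}{6} + \frac{u}{6}$ ($p{\left(u \right)} = - \frac{1}{2} + \frac{-2 + u}{6} = - \frac{1}{2} + \left(- \frac{1}{3} + \frac{u}{6}\right) = - \frac{5}{6} + \frac{u}{6}$)
$I{\left(X,H \right)} = - \frac{4}{3} + H + X$ ($I{\left(X,H \right)} = \left(X + H\right) + \left(- \frac{5}{6} + \frac{1}{6} \left(-3\right)\right) = \left(H + X\right) - \frac{4}{3} = - \frac{4}{3} + H + X$)
$l = -24$ ($l = \left(0 + 2\right) \left(\left(-3\right) 4\right) = 2 \left(-12\right) = -24$)
$f{\left(V \right)} = -663552$ ($f{\left(V \right)} = - 2 \left(-24\right)^{4} = \left(-2\right) 331776 = -663552$)
$\frac{1}{f{\left(-7 \right)} + I{\left(-44,-87 \right)}} = \frac{1}{-663552 - \frac{397}{3}} = \frac{1}{- \frac{1991053}{3}} = - \frac{3}{1991053}$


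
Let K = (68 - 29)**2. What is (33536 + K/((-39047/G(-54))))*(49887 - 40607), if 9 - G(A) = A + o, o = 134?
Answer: 12152978338240/39047 ≈ 3.1124e+8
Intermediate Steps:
G(A) = -125 - A (G(A) = 9 - (A + 134) = 9 - (134 + A) = 9 + (-134 - A) = -125 - A)
K = 1521 (K = 39**2 = 1521)
(33536 + K/((-39047/G(-54))))*(49887 - 40607) = (33536 + 1521/((-39047/(-125 - 1*(-54)))))*(49887 - 40607) = (33536 + 1521/((-39047/(-125 + 54))))*9280 = (33536 + 1521/((-39047/(-71))))*9280 = (33536 + 1521/((-39047*(-1/71))))*9280 = (33536 + 1521/(39047/71))*9280 = (33536 + 1521*(71/39047))*9280 = (33536 + 107991/39047)*9280 = (1309588183/39047)*9280 = 12152978338240/39047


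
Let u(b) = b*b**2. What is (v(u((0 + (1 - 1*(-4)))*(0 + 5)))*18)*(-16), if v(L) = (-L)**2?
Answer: -70312500000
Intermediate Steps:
u(b) = b**3
v(L) = L**2
(v(u((0 + (1 - 1*(-4)))*(0 + 5)))*18)*(-16) = ((((0 + (1 - 1*(-4)))*(0 + 5))**3)**2*18)*(-16) = ((((0 + (1 + 4))*5)**3)**2*18)*(-16) = ((((0 + 5)*5)**3)**2*18)*(-16) = (((5*5)**3)**2*18)*(-16) = ((25**3)**2*18)*(-16) = (15625**2*18)*(-16) = (244140625*18)*(-16) = 4394531250*(-16) = -70312500000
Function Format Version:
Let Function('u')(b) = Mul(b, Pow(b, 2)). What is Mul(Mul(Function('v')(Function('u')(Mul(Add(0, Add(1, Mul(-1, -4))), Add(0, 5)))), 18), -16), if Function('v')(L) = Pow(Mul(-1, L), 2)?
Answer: -70312500000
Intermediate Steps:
Function('u')(b) = Pow(b, 3)
Function('v')(L) = Pow(L, 2)
Mul(Mul(Function('v')(Function('u')(Mul(Add(0, Add(1, Mul(-1, -4))), Add(0, 5)))), 18), -16) = Mul(Mul(Pow(Pow(Mul(Add(0, Add(1, Mul(-1, -4))), Add(0, 5)), 3), 2), 18), -16) = Mul(Mul(Pow(Pow(Mul(Add(0, Add(1, 4)), 5), 3), 2), 18), -16) = Mul(Mul(Pow(Pow(Mul(Add(0, 5), 5), 3), 2), 18), -16) = Mul(Mul(Pow(Pow(Mul(5, 5), 3), 2), 18), -16) = Mul(Mul(Pow(Pow(25, 3), 2), 18), -16) = Mul(Mul(Pow(15625, 2), 18), -16) = Mul(Mul(244140625, 18), -16) = Mul(4394531250, -16) = -70312500000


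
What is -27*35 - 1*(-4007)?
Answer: 3062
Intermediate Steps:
-27*35 - 1*(-4007) = -945 + 4007 = 3062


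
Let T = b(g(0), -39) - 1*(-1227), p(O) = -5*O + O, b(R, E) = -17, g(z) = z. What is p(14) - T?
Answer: -1266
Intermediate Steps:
p(O) = -4*O
T = 1210 (T = -17 - 1*(-1227) = -17 + 1227 = 1210)
p(14) - T = -4*14 - 1*1210 = -56 - 1210 = -1266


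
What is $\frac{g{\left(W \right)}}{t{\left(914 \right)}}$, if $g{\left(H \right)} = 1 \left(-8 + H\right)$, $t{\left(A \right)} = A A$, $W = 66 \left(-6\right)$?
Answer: $- \frac{101}{208849} \approx -0.0004836$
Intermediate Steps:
$W = -396$
$t{\left(A \right)} = A^{2}$
$g{\left(H \right)} = -8 + H$
$\frac{g{\left(W \right)}}{t{\left(914 \right)}} = \frac{-8 - 396}{914^{2}} = - \frac{404}{835396} = \left(-404\right) \frac{1}{835396} = - \frac{101}{208849}$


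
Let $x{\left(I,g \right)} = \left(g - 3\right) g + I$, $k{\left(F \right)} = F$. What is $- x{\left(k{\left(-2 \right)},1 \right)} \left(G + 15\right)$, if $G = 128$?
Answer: $572$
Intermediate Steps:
$x{\left(I,g \right)} = I + g \left(-3 + g\right)$ ($x{\left(I,g \right)} = \left(-3 + g\right) g + I = g \left(-3 + g\right) + I = I + g \left(-3 + g\right)$)
$- x{\left(k{\left(-2 \right)},1 \right)} \left(G + 15\right) = - \left(-2 + 1^{2} - 3\right) \left(128 + 15\right) = - \left(-2 + 1 - 3\right) 143 = - \left(-4\right) 143 = \left(-1\right) \left(-572\right) = 572$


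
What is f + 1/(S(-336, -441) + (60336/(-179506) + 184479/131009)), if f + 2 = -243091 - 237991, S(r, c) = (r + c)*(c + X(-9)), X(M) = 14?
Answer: -1876814351975178789695/3901219645606458 ≈ -4.8108e+5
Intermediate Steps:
S(r, c) = (14 + c)*(c + r) (S(r, c) = (r + c)*(c + 14) = (c + r)*(14 + c) = (14 + c)*(c + r))
f = -481084 (f = -2 + (-243091 - 237991) = -2 - 481082 = -481084)
f + 1/(S(-336, -441) + (60336/(-179506) + 184479/131009)) = -481084 + 1/(((-441)² + 14*(-441) + 14*(-336) - 441*(-336)) + (60336/(-179506) + 184479/131009)) = -481084 + 1/((194481 - 6174 - 4704 + 148176) + (60336*(-1/179506) + 184479*(1/131009))) = -481084 + 1/(331779 + (-30168/89753 + 184479/131009)) = -481084 + 1/(331779 + 12605264175/11758450777) = -481084 + 1/(3901219645606458/11758450777) = -481084 + 11758450777/3901219645606458 = -1876814351975178789695/3901219645606458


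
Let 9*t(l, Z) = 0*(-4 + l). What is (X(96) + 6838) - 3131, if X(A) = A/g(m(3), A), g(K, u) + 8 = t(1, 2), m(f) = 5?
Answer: 3695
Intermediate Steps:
t(l, Z) = 0 (t(l, Z) = (0*(-4 + l))/9 = (⅑)*0 = 0)
g(K, u) = -8 (g(K, u) = -8 + 0 = -8)
X(A) = -A/8 (X(A) = A/(-8) = A*(-⅛) = -A/8)
(X(96) + 6838) - 3131 = (-⅛*96 + 6838) - 3131 = (-12 + 6838) - 3131 = 6826 - 3131 = 3695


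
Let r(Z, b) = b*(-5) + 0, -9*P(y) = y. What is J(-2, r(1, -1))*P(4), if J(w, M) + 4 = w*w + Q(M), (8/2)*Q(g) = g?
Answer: -5/9 ≈ -0.55556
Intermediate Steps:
Q(g) = g/4
P(y) = -y/9
r(Z, b) = -5*b (r(Z, b) = -5*b + 0 = -5*b)
J(w, M) = -4 + w² + M/4 (J(w, M) = -4 + (w*w + M/4) = -4 + (w² + M/4) = -4 + w² + M/4)
J(-2, r(1, -1))*P(4) = (-4 + (-2)² + (-5*(-1))/4)*(-⅑*4) = (-4 + 4 + (¼)*5)*(-4/9) = (-4 + 4 + 5/4)*(-4/9) = (5/4)*(-4/9) = -5/9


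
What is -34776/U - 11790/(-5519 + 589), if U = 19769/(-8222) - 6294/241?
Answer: 4862660758857/3980171903 ≈ 1221.7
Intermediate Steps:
U = -56513597/1981502 (U = 19769*(-1/8222) - 6294*1/241 = -19769/8222 - 6294/241 = -56513597/1981502 ≈ -28.521)
-34776/U - 11790/(-5519 + 589) = -34776/(-56513597/1981502) - 11790/(-5519 + 589) = -34776*(-1981502/56513597) - 11790/(-4930) = 9844101936/8073371 - 11790*(-1/4930) = 9844101936/8073371 + 1179/493 = 4862660758857/3980171903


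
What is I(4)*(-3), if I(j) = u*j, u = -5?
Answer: 60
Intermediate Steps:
I(j) = -5*j
I(4)*(-3) = -5*4*(-3) = -20*(-3) = 60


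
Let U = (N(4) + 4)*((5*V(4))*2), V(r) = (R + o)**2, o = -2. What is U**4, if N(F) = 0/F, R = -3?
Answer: 1000000000000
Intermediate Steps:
V(r) = 25 (V(r) = (-3 - 2)**2 = (-5)**2 = 25)
N(F) = 0
U = 1000 (U = (0 + 4)*((5*25)*2) = 4*(125*2) = 4*250 = 1000)
U**4 = 1000**4 = 1000000000000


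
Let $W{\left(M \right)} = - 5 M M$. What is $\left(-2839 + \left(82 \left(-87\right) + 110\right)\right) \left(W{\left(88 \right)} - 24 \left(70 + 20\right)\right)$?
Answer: $403199440$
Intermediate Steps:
$W{\left(M \right)} = - 5 M^{2}$
$\left(-2839 + \left(82 \left(-87\right) + 110\right)\right) \left(W{\left(88 \right)} - 24 \left(70 + 20\right)\right) = \left(-2839 + \left(82 \left(-87\right) + 110\right)\right) \left(- 5 \cdot 88^{2} - 24 \left(70 + 20\right)\right) = \left(-2839 + \left(-7134 + 110\right)\right) \left(\left(-5\right) 7744 - 2160\right) = \left(-2839 - 7024\right) \left(-38720 - 2160\right) = \left(-9863\right) \left(-40880\right) = 403199440$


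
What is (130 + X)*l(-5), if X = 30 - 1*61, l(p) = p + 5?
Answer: 0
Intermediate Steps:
l(p) = 5 + p
X = -31 (X = 30 - 61 = -31)
(130 + X)*l(-5) = (130 - 31)*(5 - 5) = 99*0 = 0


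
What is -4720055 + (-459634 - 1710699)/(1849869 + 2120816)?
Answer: -18741853758008/3970685 ≈ -4.7201e+6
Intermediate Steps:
-4720055 + (-459634 - 1710699)/(1849869 + 2120816) = -4720055 - 2170333/3970685 = -18741853758008/3970685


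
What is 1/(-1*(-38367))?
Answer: 1/38367 ≈ 2.6064e-5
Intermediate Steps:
1/(-1*(-38367)) = 1/38367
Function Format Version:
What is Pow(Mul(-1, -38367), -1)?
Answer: Rational(1, 38367) ≈ 2.6064e-5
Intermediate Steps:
Pow(Mul(-1, -38367), -1) = Pow(38367, -1) = Rational(1, 38367)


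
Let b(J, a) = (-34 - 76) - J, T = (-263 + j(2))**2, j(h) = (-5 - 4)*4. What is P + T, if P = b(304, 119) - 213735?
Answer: -124748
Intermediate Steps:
j(h) = -36 (j(h) = -9*4 = -36)
T = 89401 (T = (-263 - 36)**2 = (-299)**2 = 89401)
b(J, a) = -110 - J
P = -214149 (P = (-110 - 1*304) - 213735 = (-110 - 304) - 213735 = -414 - 213735 = -214149)
P + T = -214149 + 89401 = -124748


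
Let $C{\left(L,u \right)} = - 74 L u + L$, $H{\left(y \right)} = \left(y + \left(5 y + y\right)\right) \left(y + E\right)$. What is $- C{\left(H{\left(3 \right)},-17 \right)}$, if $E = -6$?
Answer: $79317$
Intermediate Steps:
$H{\left(y \right)} = 7 y \left(-6 + y\right)$ ($H{\left(y \right)} = \left(y + \left(5 y + y\right)\right) \left(y - 6\right) = \left(y + 6 y\right) \left(-6 + y\right) = 7 y \left(-6 + y\right)$)
$C{\left(L,u \right)} = L - 74 L u$ ($C{\left(L,u \right)} = - 74 L u + L = L - 74 L u$)
$- C{\left(H{\left(3 \right)},-17 \right)} = - 7 \cdot 3 \left(-6 + 3\right) \left(1 - -1258\right) = - 7 \cdot 3 \left(-3\right) \left(1 + 1258\right) = - \left(-63\right) 1259 = \left(-1\right) \left(-79317\right) = 79317$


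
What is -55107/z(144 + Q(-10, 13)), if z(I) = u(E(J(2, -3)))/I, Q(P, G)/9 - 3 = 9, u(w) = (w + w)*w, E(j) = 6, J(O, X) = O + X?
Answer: -385749/2 ≈ -1.9287e+5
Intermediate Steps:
u(w) = 2*w**2 (u(w) = (2*w)*w = 2*w**2)
Q(P, G) = 108 (Q(P, G) = 27 + 9*9 = 27 + 81 = 108)
z(I) = 72/I (z(I) = (2*6**2)/I = (2*36)/I = 72/I)
-55107/z(144 + Q(-10, 13)) = -55107/(72/(144 + 108)) = -55107/(72/252) = -55107/(72*(1/252)) = -55107/2/7 = -55107*7/2 = -385749/2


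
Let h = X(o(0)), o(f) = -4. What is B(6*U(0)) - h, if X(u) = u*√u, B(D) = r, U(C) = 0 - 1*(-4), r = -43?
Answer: -43 + 8*I ≈ -43.0 + 8.0*I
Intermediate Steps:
U(C) = 4 (U(C) = 0 + 4 = 4)
B(D) = -43
X(u) = u^(3/2)
h = -8*I (h = (-4)^(3/2) = -8*I ≈ -8.0*I)
B(6*U(0)) - h = -43 - (-8)*I = -43 + 8*I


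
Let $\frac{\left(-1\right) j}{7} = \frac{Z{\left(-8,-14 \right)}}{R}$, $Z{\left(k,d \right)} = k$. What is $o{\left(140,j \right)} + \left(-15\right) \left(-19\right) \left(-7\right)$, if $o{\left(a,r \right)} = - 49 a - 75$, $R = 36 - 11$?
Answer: $-8930$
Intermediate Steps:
$R = 25$ ($R = 36 - 11 = 25$)
$j = \frac{56}{25}$ ($j = - 7 \left(- \frac{8}{25}\right) = - 7 \left(\left(-8\right) \frac{1}{25}\right) = \left(-7\right) \left(- \frac{8}{25}\right) = \frac{56}{25} \approx 2.24$)
$o{\left(a,r \right)} = -75 - 49 a$ ($o{\left(a,r \right)} = - 49 a - 75 = -75 - 49 a$)
$o{\left(140,j \right)} + \left(-15\right) \left(-19\right) \left(-7\right) = \left(-75 - 6860\right) + \left(-15\right) \left(-19\right) \left(-7\right) = \left(-75 - 6860\right) + 285 \left(-7\right) = -6935 - 1995 = -8930$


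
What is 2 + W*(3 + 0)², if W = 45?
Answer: 407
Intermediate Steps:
2 + W*(3 + 0)² = 2 + 45*(3 + 0)² = 2 + 45*3² = 2 + 45*9 = 2 + 405 = 407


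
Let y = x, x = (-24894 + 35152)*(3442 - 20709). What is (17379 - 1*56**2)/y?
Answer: -14243/177124886 ≈ -8.0412e-5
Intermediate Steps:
x = -177124886 (x = 10258*(-17267) = -177124886)
y = -177124886
(17379 - 1*56**2)/y = (17379 - 1*56**2)/(-177124886) = (17379 - 1*3136)*(-1/177124886) = (17379 - 3136)*(-1/177124886) = 14243*(-1/177124886) = -14243/177124886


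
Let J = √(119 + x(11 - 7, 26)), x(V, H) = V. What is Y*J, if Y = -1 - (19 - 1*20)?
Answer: 0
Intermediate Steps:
Y = 0 (Y = -1 - (19 - 20) = -1 - 1*(-1) = -1 + 1 = 0)
J = √123 (J = √(119 + (11 - 7)) = √(119 + 4) = √123 ≈ 11.091)
Y*J = 0*√123 = 0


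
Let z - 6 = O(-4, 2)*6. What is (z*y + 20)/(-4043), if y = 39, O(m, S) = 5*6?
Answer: -7274/4043 ≈ -1.7992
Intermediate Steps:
O(m, S) = 30
z = 186 (z = 6 + 30*6 = 6 + 180 = 186)
(z*y + 20)/(-4043) = (186*39 + 20)/(-4043) = (7254 + 20)*(-1/4043) = 7274*(-1/4043) = -7274/4043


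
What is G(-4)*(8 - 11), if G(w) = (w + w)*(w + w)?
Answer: -192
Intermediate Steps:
G(w) = 4*w**2 (G(w) = (2*w)*(2*w) = 4*w**2)
G(-4)*(8 - 11) = (4*(-4)**2)*(8 - 11) = (4*16)*(-3) = 64*(-3) = -192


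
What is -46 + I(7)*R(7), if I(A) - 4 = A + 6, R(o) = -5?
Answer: -131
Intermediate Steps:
I(A) = 10 + A (I(A) = 4 + (A + 6) = 4 + (6 + A) = 10 + A)
-46 + I(7)*R(7) = -46 + (10 + 7)*(-5) = -46 + 17*(-5) = -46 - 85 = -131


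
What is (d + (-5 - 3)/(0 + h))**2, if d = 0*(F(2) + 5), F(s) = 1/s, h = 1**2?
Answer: 64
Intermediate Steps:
h = 1
d = 0 (d = 0*(1/2 + 5) = 0*(11/2) = 0)
(d + (-5 - 3)/(0 + h))**2 = (0 + (-5 - 3)/(0 + 1))**2 = (0 - 8/1)**2 = (0 - 8*1)**2 = (0 - 8)**2 = (-8)**2 = 64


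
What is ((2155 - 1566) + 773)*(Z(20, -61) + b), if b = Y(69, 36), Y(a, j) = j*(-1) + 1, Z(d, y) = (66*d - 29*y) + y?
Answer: 4076466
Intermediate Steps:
Z(d, y) = -28*y + 66*d (Z(d, y) = (-29*y + 66*d) + y = -28*y + 66*d)
Y(a, j) = 1 - j (Y(a, j) = -j + 1 = 1 - j)
b = -35 (b = 1 - 1*36 = 1 - 36 = -35)
((2155 - 1566) + 773)*(Z(20, -61) + b) = ((2155 - 1566) + 773)*((-28*(-61) + 66*20) - 35) = (589 + 773)*((1708 + 1320) - 35) = 1362*(3028 - 35) = 1362*2993 = 4076466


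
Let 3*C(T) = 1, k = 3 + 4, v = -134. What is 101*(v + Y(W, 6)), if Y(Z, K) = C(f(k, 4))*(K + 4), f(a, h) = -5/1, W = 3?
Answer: -39592/3 ≈ -13197.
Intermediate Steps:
k = 7
f(a, h) = -5 (f(a, h) = -5*1 = -5)
C(T) = ⅓ (C(T) = (⅓)*1 = ⅓)
Y(Z, K) = 4/3 + K/3 (Y(Z, K) = (K + 4)/3 = (4 + K)/3 = 4/3 + K/3)
101*(v + Y(W, 6)) = 101*(-134 + (4/3 + (⅓)*6)) = 101*(-134 + (4/3 + 2)) = 101*(-134 + 10/3) = 101*(-392/3) = -39592/3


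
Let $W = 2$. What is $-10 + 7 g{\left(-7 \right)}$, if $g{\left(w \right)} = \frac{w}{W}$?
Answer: $- \frac{69}{2} \approx -34.5$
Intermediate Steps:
$g{\left(w \right)} = \frac{w}{2}$
$-10 + 7 g{\left(-7 \right)} = -10 + 7 \cdot \frac{1}{2} \left(-7\right) = -10 + 7 \left(- \frac{7}{2}\right) = -10 - \frac{49}{2} = - \frac{69}{2}$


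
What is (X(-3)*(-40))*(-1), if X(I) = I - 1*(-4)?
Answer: 40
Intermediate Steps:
X(I) = 4 + I (X(I) = I + 4 = 4 + I)
(X(-3)*(-40))*(-1) = ((4 - 3)*(-40))*(-1) = (1*(-40))*(-1) = -40*(-1) = 40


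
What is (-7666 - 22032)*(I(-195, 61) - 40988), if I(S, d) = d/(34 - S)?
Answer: 278751100318/229 ≈ 1.2173e+9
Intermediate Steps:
(-7666 - 22032)*(I(-195, 61) - 40988) = (-7666 - 22032)*(-1*61/(-34 - 195) - 40988) = -29698*(-1*61/(-229) - 40988) = -29698*(-1*61*(-1/229) - 40988) = -29698*(61/229 - 40988) = -29698*(-9386191/229) = 278751100318/229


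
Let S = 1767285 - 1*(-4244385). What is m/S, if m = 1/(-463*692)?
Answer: -1/1926115021320 ≈ -5.1918e-13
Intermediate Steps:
S = 6011670 (S = 1767285 + 4244385 = 6011670)
m = -1/320396 (m = 1/(-320396) = -1/320396 ≈ -3.1211e-6)
m/S = -1/320396/6011670 = -1/320396*1/6011670 = -1/1926115021320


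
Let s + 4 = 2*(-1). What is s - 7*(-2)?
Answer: 8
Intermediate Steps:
s = -6 (s = -4 + 2*(-1) = -4 - 2 = -6)
s - 7*(-2) = -6 - 7*(-2) = -6 + 14 = 8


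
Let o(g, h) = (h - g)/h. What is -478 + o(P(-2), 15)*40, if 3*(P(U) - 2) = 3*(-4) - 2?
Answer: -3878/9 ≈ -430.89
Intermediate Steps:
P(U) = -8/3 (P(U) = 2 + (3*(-4) - 2)/3 = 2 + (-12 - 2)/3 = 2 + (⅓)*(-14) = 2 - 14/3 = -8/3)
o(g, h) = (h - g)/h
-478 + o(P(-2), 15)*40 = -478 + ((15 - 1*(-8/3))/15)*40 = -478 + ((15 + 8/3)/15)*40 = -478 + ((1/15)*(53/3))*40 = -478 + (53/45)*40 = -478 + 424/9 = -3878/9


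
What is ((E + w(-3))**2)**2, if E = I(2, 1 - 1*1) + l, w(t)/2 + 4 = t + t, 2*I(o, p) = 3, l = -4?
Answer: 4100625/16 ≈ 2.5629e+5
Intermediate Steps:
I(o, p) = 3/2 (I(o, p) = (1/2)*3 = 3/2)
w(t) = -8 + 4*t (w(t) = -8 + 2*(t + t) = -8 + 2*(2*t) = -8 + 4*t)
E = -5/2 (E = 3/2 - 4 = -5/2 ≈ -2.5000)
((E + w(-3))**2)**2 = ((-5/2 + (-8 + 4*(-3)))**2)**2 = ((-5/2 + (-8 - 12))**2)**2 = ((-5/2 - 20)**2)**2 = ((-45/2)**2)**2 = (2025/4)**2 = 4100625/16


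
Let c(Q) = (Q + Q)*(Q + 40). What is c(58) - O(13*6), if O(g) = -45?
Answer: 11413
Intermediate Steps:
c(Q) = 2*Q*(40 + Q) (c(Q) = (2*Q)*(40 + Q) = 2*Q*(40 + Q))
c(58) - O(13*6) = 2*58*(40 + 58) - 1*(-45) = 2*58*98 + 45 = 11368 + 45 = 11413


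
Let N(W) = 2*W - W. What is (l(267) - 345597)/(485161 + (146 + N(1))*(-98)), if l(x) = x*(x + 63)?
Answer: -257487/470755 ≈ -0.54697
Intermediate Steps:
l(x) = x*(63 + x)
N(W) = W
(l(267) - 345597)/(485161 + (146 + N(1))*(-98)) = (267*(63 + 267) - 345597)/(485161 + (146 + 1)*(-98)) = (267*330 - 345597)/(485161 + 147*(-98)) = (88110 - 345597)/(485161 - 14406) = -257487/470755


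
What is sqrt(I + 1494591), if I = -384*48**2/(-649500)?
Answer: sqrt(175137267120495)/10825 ≈ 1222.5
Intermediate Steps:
I = 73728/54125 (I = -384*2304*(-1/649500) = -884736*(-1/649500) = 73728/54125 ≈ 1.3622)
sqrt(I + 1494591) = sqrt(73728/54125 + 1494591) = sqrt(80894811603/54125) = sqrt(175137267120495)/10825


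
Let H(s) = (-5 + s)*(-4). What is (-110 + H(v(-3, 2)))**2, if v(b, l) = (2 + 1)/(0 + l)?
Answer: 9216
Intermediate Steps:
v(b, l) = 3/l
H(s) = 20 - 4*s
(-110 + H(v(-3, 2)))**2 = (-110 + (20 - 12/2))**2 = (-110 + (20 - 4*3/2))**2 = (-110 + (20 - 6))**2 = (-110 + 14)**2 = (-96)**2 = 9216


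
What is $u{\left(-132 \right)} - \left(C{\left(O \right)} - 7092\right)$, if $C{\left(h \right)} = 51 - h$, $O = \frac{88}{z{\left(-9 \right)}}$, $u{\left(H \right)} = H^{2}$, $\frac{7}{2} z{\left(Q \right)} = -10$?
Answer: $\frac{122171}{5} \approx 24434.0$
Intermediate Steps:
$z{\left(Q \right)} = - \frac{20}{7}$ ($z{\left(Q \right)} = \frac{2}{7} \left(-10\right) = - \frac{20}{7}$)
$O = - \frac{154}{5}$ ($O = \frac{88}{- \frac{20}{7}} = 88 \left(- \frac{7}{20}\right) = - \frac{154}{5} \approx -30.8$)
$u{\left(-132 \right)} - \left(C{\left(O \right)} - 7092\right) = \left(-132\right)^{2} - \left(\left(51 - - \frac{154}{5}\right) - 7092\right) = 17424 - \left(\left(51 + \frac{154}{5}\right) - 7092\right) = 17424 - \left(\frac{409}{5} - 7092\right) = 17424 - - \frac{35051}{5} = 17424 + \frac{35051}{5} = \frac{122171}{5}$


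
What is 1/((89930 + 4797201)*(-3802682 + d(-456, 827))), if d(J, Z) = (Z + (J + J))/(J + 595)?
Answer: -139/2583204922268673 ≈ -5.3809e-14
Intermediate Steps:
d(J, Z) = (Z + 2*J)/(595 + J)
1/((89930 + 4797201)*(-3802682 + d(-456, 827))) = 1/((89930 + 4797201)*(-3802682 + (827 + 2*(-456))/(595 - 456))) = 1/(4887131*(-3802682 + (827 - 912)/139)) = 1/(4887131*(-3802682 + (1/139)*(-85))) = 1/(4887131*(-3802682 - 85/139)) = 1/(4887131*(-528572883/139)) = 1/(-2583204922268673/139) = -139/2583204922268673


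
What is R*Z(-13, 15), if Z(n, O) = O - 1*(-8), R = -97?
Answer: -2231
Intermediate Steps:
Z(n, O) = 8 + O (Z(n, O) = O + 8 = 8 + O)
R*Z(-13, 15) = -97*(8 + 15) = -97*23 = -2231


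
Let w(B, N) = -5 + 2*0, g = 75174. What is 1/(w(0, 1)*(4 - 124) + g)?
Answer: 1/75774 ≈ 1.3197e-5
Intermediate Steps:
w(B, N) = -5 (w(B, N) = -5 + 0 = -5)
1/(w(0, 1)*(4 - 124) + g) = 1/(-5*(4 - 124) + 75174) = 1/(-5*(-120) + 75174) = 1/(600 + 75174) = 1/75774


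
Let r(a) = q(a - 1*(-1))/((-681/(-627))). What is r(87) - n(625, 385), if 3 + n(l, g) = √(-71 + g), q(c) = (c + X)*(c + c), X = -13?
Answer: 2759481/227 - √314 ≈ 12139.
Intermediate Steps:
q(c) = 2*c*(-13 + c) (q(c) = (c - 13)*(c + c) = (-13 + c)*(2*c) = 2*c*(-13 + c))
r(a) = 418*(1 + a)*(-12 + a)/227 (r(a) = (2*(a - 1*(-1))*(-13 + (a - 1*(-1))))/((-681/(-627))) = (2*(a + 1)*(-13 + (a + 1)))/((-681*(-1/627))) = (2*(1 + a)*(-13 + (1 + a)))/(227/209) = (2*(1 + a)*(-12 + a))*(209/227) = 418*(1 + a)*(-12 + a)/227)
n(l, g) = -3 + √(-71 + g)
r(87) - n(625, 385) = 418*(1 + 87)*(-12 + 87)/227 - (-3 + √(-71 + 385)) = (418/227)*88*75 - (-3 + √314) = 2758800/227 + (3 - √314) = 2759481/227 - √314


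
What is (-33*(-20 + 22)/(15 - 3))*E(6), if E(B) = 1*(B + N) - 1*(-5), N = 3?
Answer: -77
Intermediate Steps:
E(B) = 8 + B (E(B) = 1*(B + 3) - 1*(-5) = 1*(3 + B) + 5 = (3 + B) + 5 = 8 + B)
(-33*(-20 + 22)/(15 - 3))*E(6) = (-33*(-20 + 22)/(15 - 3))*(8 + 6) = -66/12*14 = -33*⅙*14 = -11/2*14 = -77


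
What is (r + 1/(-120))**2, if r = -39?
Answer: 21911761/14400 ≈ 1521.7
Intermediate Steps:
(r + 1/(-120))**2 = (-39 + 1/(-120))**2 = (-39 - 1/120)**2 = (-4681/120)**2 = 21911761/14400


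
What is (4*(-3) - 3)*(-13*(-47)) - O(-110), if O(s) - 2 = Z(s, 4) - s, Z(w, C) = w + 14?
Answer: -9181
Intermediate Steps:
Z(w, C) = 14 + w
O(s) = 16 (O(s) = 2 + ((14 + s) - s) = 2 + 14 = 16)
(4*(-3) - 3)*(-13*(-47)) - O(-110) = (4*(-3) - 3)*(-13*(-47)) - 1*16 = (-12 - 3)*611 - 16 = -15*611 - 16 = -9165 - 16 = -9181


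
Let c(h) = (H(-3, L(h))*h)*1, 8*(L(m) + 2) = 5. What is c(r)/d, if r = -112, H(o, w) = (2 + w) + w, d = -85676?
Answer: -21/21419 ≈ -0.00098044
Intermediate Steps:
L(m) = -11/8 (L(m) = -2 + (1/8)*5 = -2 + 5/8 = -11/8)
H(o, w) = 2 + 2*w
c(h) = -3*h/4 (c(h) = ((2 + 2*(-11/8))*h)*1 = ((2 - 11/4)*h)*1 = -3*h/4*1 = -3*h/4)
c(r)/d = -3/4*(-112)/(-85676) = 84*(-1/85676) = -21/21419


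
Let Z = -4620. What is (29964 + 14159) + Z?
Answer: 39503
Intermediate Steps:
(29964 + 14159) + Z = (29964 + 14159) - 4620 = 44123 - 4620 = 39503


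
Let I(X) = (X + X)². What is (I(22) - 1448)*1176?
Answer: 573888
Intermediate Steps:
I(X) = 4*X² (I(X) = (2*X)² = 4*X²)
(I(22) - 1448)*1176 = (4*22² - 1448)*1176 = (4*484 - 1448)*1176 = (1936 - 1448)*1176 = 488*1176 = 573888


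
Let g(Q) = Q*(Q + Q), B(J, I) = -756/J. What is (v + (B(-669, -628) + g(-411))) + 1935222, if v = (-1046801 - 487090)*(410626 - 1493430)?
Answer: 370381945104696/223 ≈ 1.6609e+12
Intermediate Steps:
v = 1660903310364 (v = -1533891*(-1082804) = 1660903310364)
g(Q) = 2*Q² (g(Q) = Q*(2*Q) = 2*Q²)
(v + (B(-669, -628) + g(-411))) + 1935222 = (1660903310364 + (-756/(-669) + 2*(-411)²)) + 1935222 = (1660903310364 + (-756*(-1/669) + 2*168921)) + 1935222 = (1660903310364 + (252/223 + 337842)) + 1935222 = (1660903310364 + 75339018/223) + 1935222 = 370381513550190/223 + 1935222 = 370381945104696/223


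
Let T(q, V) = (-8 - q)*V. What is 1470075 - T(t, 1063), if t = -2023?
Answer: -671870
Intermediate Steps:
T(q, V) = V*(-8 - q)
1470075 - T(t, 1063) = 1470075 - (-1)*1063*(8 - 2023) = 1470075 - (-1)*1063*(-2015) = 1470075 - 1*2141945 = 1470075 - 2141945 = -671870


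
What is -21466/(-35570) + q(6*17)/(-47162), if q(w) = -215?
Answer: 510013521/838776170 ≈ 0.60804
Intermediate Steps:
-21466/(-35570) + q(6*17)/(-47162) = -21466/(-35570) - 215/(-47162) = -21466*(-1/35570) - 215*(-1/47162) = 10733/17785 + 215/47162 = 510013521/838776170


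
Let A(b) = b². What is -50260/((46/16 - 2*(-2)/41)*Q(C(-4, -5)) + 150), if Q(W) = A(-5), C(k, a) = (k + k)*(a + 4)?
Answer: -3297056/14715 ≈ -224.06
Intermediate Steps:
C(k, a) = 2*k*(4 + a) (C(k, a) = (2*k)*(4 + a) = 2*k*(4 + a))
Q(W) = 25 (Q(W) = (-5)² = 25)
-50260/((46/16 - 2*(-2)/41)*Q(C(-4, -5)) + 150) = -50260/((46/16 - 2*(-2)/41)*25 + 150) = -50260/((46*(1/16) + 4*(1/41))*25 + 150) = -50260/((23/8 + 4/41)*25 + 150) = -50260/((975/328)*25 + 150) = -50260/(24375/328 + 150) = -50260/73575/328 = -50260*328/73575 = -3297056/14715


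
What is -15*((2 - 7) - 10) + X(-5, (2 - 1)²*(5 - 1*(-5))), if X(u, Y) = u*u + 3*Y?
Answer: 280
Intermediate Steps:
X(u, Y) = u² + 3*Y
-15*((2 - 7) - 10) + X(-5, (2 - 1)²*(5 - 1*(-5))) = -15*((2 - 7) - 10) + ((-5)² + 3*((2 - 1)²*(5 - 1*(-5)))) = -15*(-5 - 10) + (25 + 3*(1²*(5 + 5))) = -15*(-15) + (25 + 3*(1*10)) = 225 + (25 + 3*10) = 225 + (25 + 30) = 225 + 55 = 280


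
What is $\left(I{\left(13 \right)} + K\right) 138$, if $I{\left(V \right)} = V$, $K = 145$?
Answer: $21804$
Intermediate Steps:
$\left(I{\left(13 \right)} + K\right) 138 = \left(13 + 145\right) 138 = 158 \cdot 138 = 21804$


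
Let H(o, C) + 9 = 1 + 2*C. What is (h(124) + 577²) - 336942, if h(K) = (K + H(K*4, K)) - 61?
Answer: -3710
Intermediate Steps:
H(o, C) = -8 + 2*C (H(o, C) = -9 + (1 + 2*C) = -8 + 2*C)
h(K) = -69 + 3*K (h(K) = (K + (-8 + 2*K)) - 61 = (-8 + 3*K) - 61 = -69 + 3*K)
(h(124) + 577²) - 336942 = ((-69 + 3*124) + 577²) - 336942 = ((-69 + 372) + 332929) - 336942 = (303 + 332929) - 336942 = 333232 - 336942 = -3710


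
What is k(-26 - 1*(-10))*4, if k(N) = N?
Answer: -64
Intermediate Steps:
k(-26 - 1*(-10))*4 = (-26 - 1*(-10))*4 = (-26 + 10)*4 = -16*4 = -64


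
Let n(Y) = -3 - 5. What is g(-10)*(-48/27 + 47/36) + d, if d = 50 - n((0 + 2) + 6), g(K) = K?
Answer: 1129/18 ≈ 62.722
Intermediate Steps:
n(Y) = -8
d = 58 (d = 50 - 1*(-8) = 50 + 8 = 58)
g(-10)*(-48/27 + 47/36) + d = -10*(-48/27 + 47/36) + 58 = -10*(-48*1/27 + 47*(1/36)) + 58 = -10*(-16/9 + 47/36) + 58 = -10*(-17/36) + 58 = 85/18 + 58 = 1129/18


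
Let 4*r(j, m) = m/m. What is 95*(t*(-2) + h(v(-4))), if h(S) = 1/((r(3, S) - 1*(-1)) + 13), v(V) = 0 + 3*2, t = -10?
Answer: 5720/3 ≈ 1906.7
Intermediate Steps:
r(j, m) = ¼ (r(j, m) = (m/m)/4 = (¼)*1 = ¼)
v(V) = 6 (v(V) = 0 + 6 = 6)
h(S) = 4/57 (h(S) = 1/((¼ - 1*(-1)) + 13) = 1/((¼ + 1) + 13) = 1/(5/4 + 13) = 1/(57/4) = 4/57)
95*(t*(-2) + h(v(-4))) = 95*(-10*(-2) + 4/57) = 95*(20 + 4/57) = 95*(1144/57) = 5720/3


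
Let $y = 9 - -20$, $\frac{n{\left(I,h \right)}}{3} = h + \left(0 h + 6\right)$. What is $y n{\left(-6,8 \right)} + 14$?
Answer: $1232$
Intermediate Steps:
$n{\left(I,h \right)} = 18 + 3 h$ ($n{\left(I,h \right)} = 3 \left(h + \left(0 h + 6\right)\right) = 3 \left(h + \left(0 + 6\right)\right) = 3 \left(h + 6\right) = 3 \left(6 + h\right) = 18 + 3 h$)
$y = 29$ ($y = 9 + 20 = 29$)
$y n{\left(-6,8 \right)} + 14 = 29 \left(18 + 3 \cdot 8\right) + 14 = 29 \left(18 + 24\right) + 14 = 29 \cdot 42 + 14 = 1218 + 14 = 1232$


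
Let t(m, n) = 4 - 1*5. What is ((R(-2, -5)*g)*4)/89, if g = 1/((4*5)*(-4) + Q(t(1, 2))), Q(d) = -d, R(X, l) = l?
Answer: 20/7031 ≈ 0.0028445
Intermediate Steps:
t(m, n) = -1 (t(m, n) = 4 - 5 = -1)
g = -1/79 (g = 1/((4*5)*(-4) - 1*(-1)) = 1/(20*(-4) + 1) = 1/(-80 + 1) = 1/(-79) = -1/79 ≈ -0.012658)
((R(-2, -5)*g)*4)/89 = (-5*(-1/79)*4)/89 = ((5/79)*4)/89 = (1/89)*(20/79) = 20/7031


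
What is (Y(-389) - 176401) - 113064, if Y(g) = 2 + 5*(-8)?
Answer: -289503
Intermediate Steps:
Y(g) = -38 (Y(g) = 2 - 40 = -38)
(Y(-389) - 176401) - 113064 = (-38 - 176401) - 113064 = -176439 - 113064 = -289503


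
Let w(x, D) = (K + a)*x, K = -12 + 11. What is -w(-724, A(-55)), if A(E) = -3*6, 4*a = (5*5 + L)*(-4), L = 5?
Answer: -22444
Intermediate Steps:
a = -30 (a = ((5*5 + 5)*(-4))/4 = ((25 + 5)*(-4))/4 = (30*(-4))/4 = (¼)*(-120) = -30)
A(E) = -18
K = -1
w(x, D) = -31*x (w(x, D) = (-1 - 30)*x = -31*x)
-w(-724, A(-55)) = -(-31)*(-724) = -1*22444 = -22444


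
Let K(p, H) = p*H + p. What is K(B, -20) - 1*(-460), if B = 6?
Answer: 346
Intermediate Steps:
K(p, H) = p + H*p (K(p, H) = H*p + p = p + H*p)
K(B, -20) - 1*(-460) = 6*(1 - 20) - 1*(-460) = 6*(-19) + 460 = -114 + 460 = 346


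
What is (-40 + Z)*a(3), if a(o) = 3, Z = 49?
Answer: 27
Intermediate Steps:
(-40 + Z)*a(3) = (-40 + 49)*3 = 9*3 = 27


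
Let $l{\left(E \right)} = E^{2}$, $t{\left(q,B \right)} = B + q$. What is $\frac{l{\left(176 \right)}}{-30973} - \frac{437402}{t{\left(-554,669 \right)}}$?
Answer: $- \frac{13551214386}{3561895} \approx -3804.5$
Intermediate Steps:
$\frac{l{\left(176 \right)}}{-30973} - \frac{437402}{t{\left(-554,669 \right)}} = \frac{176^{2}}{-30973} - \frac{437402}{669 - 554} = 30976 \left(- \frac{1}{30973}\right) - \frac{437402}{115} = - \frac{30976}{30973} - \frac{437402}{115} = - \frac{13551214386}{3561895}$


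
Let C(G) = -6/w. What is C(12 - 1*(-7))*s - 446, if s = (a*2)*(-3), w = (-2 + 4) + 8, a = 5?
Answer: -428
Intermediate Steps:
w = 10 (w = 2 + 8 = 10)
C(G) = -3/5 (C(G) = -6/10 = -6*1/10 = -3/5)
s = -30 (s = (5*2)*(-3) = 10*(-3) = -30)
C(12 - 1*(-7))*s - 446 = -3/5*(-30) - 446 = 18 - 446 = -428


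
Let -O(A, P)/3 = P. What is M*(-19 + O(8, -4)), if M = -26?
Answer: 182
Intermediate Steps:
O(A, P) = -3*P
M*(-19 + O(8, -4)) = -26*(-19 - 3*(-4)) = -26*(-19 + 12) = -26*(-7) = 182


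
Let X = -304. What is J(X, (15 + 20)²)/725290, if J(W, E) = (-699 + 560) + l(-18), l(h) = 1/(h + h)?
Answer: -1001/5222088 ≈ -0.00019169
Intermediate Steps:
l(h) = 1/(2*h)
J(W, E) = -5005/36 (J(W, E) = (-699 + 560) + (½)/(-18) = -139 + (½)*(-1/18) = -139 - 1/36 = -5005/36)
J(X, (15 + 20)²)/725290 = -5005/36/725290 = -5005/36*1/725290 = -1001/5222088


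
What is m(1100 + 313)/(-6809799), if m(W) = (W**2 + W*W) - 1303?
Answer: -3991835/6809799 ≈ -0.58619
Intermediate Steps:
m(W) = -1303 + 2*W**2 (m(W) = (W**2 + W**2) - 1303 = 2*W**2 - 1303 = -1303 + 2*W**2)
m(1100 + 313)/(-6809799) = (-1303 + 2*(1100 + 313)**2)/(-6809799) = (-1303 + 2*1413**2)*(-1/6809799) = (-1303 + 2*1996569)*(-1/6809799) = (-1303 + 3993138)*(-1/6809799) = 3991835*(-1/6809799) = -3991835/6809799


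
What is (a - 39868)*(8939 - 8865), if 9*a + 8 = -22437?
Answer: -28213018/9 ≈ -3.1348e+6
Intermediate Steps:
a = -22445/9 (a = -8/9 + (⅑)*(-22437) = -8/9 - 2493 = -22445/9 ≈ -2493.9)
(a - 39868)*(8939 - 8865) = (-22445/9 - 39868)*(8939 - 8865) = -381257/9*74 = -28213018/9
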